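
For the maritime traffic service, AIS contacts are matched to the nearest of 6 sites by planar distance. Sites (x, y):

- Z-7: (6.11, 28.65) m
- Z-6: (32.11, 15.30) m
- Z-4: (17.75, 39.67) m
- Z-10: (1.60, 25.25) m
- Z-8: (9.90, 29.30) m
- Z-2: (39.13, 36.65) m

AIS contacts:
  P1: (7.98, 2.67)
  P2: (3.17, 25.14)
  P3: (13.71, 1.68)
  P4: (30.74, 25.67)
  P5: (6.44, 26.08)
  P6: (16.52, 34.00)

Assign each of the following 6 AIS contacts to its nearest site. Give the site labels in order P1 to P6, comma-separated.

P1 → Z-10 (d²=550.56)
P2 → Z-10 (d²=2.48)
P3 → Z-6 (d²=524.06)
P4 → Z-6 (d²=109.41)
P5 → Z-7 (d²=6.71)
P6 → Z-4 (d²=33.66)

Z-10, Z-10, Z-6, Z-6, Z-7, Z-4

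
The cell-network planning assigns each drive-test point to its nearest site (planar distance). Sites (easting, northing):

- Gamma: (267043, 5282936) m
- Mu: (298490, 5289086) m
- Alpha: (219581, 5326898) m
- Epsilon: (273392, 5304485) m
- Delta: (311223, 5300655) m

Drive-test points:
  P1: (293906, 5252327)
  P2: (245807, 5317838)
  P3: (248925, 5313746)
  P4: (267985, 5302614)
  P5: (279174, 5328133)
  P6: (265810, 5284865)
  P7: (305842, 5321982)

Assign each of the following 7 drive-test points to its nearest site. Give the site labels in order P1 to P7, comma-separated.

Mu, Alpha, Epsilon, Epsilon, Epsilon, Gamma, Delta

P1 → Mu (d²=1372237137.00)
P2 → Alpha (d²=769886676.00)
P3 → Epsilon (d²=684400210.00)
P4 → Epsilon (d²=32736290.00)
P5 → Epsilon (d²=592659428.00)
P6 → Gamma (d²=5241330.00)
P7 → Delta (d²=483796090.00)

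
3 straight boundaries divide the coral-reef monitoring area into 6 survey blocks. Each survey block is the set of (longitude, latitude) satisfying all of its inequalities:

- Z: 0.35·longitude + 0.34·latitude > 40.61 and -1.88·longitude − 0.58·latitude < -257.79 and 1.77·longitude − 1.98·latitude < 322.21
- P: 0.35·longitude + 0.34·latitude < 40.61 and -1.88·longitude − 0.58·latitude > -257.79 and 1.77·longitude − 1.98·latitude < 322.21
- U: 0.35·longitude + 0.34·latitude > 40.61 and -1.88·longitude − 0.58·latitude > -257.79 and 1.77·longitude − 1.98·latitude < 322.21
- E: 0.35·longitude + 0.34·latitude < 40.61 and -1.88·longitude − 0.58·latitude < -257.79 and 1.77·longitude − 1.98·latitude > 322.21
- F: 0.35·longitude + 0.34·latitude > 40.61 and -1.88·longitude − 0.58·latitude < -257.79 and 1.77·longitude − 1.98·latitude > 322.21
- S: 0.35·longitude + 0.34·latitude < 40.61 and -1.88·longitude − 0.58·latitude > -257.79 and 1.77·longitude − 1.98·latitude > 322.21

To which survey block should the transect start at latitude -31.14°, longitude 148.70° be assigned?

F

0.35·148.70 + 0.34·-31.14 = 41.457, which is > 40.61
-1.88·148.70 − 0.58·-31.14 = -261.495, which is < -257.79
1.77·148.70 − 1.98·-31.14 = 324.856, which is > 322.21
This sign pattern matches F.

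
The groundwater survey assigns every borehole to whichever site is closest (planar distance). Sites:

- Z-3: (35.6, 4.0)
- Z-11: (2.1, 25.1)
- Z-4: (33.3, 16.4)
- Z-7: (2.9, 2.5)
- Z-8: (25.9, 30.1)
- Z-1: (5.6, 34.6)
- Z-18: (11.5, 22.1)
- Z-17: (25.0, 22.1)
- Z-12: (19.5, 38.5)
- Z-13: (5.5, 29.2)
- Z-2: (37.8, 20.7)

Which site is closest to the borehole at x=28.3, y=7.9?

Squared distances to each site:
Z-3: 68.500; Z-11: 982.280; Z-4: 97.250; Z-7: 674.320; Z-8: 498.600; Z-1: 1228.180; Z-18: 483.880; Z-17: 212.530; Z-12: 1013.800; Z-13: 973.530; Z-2: 254.090.
Minimum at Z-3.

Z-3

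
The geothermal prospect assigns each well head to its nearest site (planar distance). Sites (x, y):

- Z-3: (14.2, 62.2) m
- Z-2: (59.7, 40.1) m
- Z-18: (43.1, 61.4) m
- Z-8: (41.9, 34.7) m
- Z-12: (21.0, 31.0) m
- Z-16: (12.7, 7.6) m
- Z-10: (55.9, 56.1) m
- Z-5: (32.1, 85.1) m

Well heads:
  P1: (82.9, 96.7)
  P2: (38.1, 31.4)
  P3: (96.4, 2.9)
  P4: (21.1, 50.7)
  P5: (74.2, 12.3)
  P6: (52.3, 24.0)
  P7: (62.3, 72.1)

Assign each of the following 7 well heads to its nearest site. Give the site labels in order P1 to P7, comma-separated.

P1 → Z-10 (d²=2377.36)
P2 → Z-8 (d²=25.33)
P3 → Z-2 (d²=2730.73)
P4 → Z-3 (d²=179.86)
P5 → Z-2 (d²=983.09)
P6 → Z-8 (d²=222.65)
P7 → Z-10 (d²=296.96)

Z-10, Z-8, Z-2, Z-3, Z-2, Z-8, Z-10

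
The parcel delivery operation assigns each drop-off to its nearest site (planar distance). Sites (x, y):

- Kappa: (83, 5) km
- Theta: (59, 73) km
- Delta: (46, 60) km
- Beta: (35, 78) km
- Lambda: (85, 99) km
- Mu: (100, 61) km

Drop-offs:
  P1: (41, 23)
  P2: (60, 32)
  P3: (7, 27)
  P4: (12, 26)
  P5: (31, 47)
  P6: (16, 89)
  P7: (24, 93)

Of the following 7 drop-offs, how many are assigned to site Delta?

P1 → Delta
P2 → Delta
P3 → Delta
P4 → Delta
P5 → Delta
P6 → Beta
P7 → Beta
5 of the 7 go to Delta.

5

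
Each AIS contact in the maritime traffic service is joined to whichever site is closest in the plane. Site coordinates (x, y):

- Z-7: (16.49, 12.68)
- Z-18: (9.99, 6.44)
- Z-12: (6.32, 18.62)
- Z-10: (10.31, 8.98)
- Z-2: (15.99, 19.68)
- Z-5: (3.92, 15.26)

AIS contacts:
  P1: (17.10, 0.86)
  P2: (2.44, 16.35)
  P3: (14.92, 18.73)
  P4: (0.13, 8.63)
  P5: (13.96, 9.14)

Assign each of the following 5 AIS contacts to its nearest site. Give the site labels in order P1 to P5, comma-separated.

Z-18, Z-5, Z-2, Z-5, Z-10

P1 → Z-18 (d²=81.69)
P2 → Z-5 (d²=3.38)
P3 → Z-2 (d²=2.05)
P4 → Z-5 (d²=58.32)
P5 → Z-10 (d²=13.35)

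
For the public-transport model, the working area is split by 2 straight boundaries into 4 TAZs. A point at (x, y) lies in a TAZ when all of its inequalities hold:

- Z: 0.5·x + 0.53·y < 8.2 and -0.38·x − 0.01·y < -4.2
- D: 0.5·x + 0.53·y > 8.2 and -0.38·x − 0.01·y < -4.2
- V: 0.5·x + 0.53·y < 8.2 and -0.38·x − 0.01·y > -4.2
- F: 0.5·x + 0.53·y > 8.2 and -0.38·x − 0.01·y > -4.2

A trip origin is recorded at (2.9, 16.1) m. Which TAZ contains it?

0.5·2.9 + 0.53·16.1 = 9.983, which is > 8.2
-0.38·2.9 − 0.01·16.1 = -1.263, which is > -4.2
This sign pattern matches F.

F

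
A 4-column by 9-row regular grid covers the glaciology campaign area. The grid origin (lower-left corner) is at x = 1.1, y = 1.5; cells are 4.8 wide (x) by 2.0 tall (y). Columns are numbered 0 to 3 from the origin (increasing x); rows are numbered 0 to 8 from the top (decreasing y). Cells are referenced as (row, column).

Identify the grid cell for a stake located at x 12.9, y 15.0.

Column index: ⌊(12.9 − 1.1) / 4.8⌋ = ⌊2.458⌋ = 2
Row offset from origin: ⌊(15.0 − 1.5) / 2.0⌋ = ⌊6.750⌋ = 6 → row 2 (counted from top)

(2, 2)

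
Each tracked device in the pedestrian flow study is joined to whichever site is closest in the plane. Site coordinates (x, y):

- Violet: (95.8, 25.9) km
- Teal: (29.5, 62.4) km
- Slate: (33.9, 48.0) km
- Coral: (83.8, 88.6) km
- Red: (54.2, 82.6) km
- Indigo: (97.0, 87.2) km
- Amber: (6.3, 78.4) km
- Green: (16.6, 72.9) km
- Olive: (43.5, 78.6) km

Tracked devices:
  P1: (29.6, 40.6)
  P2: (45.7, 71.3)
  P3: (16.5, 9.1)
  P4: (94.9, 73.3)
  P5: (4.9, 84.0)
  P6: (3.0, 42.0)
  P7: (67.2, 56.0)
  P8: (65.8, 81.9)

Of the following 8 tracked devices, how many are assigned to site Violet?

P1 → Slate
P2 → Olive
P3 → Slate
P4 → Indigo
P5 → Amber
P6 → Slate
P7 → Red
P8 → Red
0 of the 8 go to Violet.

0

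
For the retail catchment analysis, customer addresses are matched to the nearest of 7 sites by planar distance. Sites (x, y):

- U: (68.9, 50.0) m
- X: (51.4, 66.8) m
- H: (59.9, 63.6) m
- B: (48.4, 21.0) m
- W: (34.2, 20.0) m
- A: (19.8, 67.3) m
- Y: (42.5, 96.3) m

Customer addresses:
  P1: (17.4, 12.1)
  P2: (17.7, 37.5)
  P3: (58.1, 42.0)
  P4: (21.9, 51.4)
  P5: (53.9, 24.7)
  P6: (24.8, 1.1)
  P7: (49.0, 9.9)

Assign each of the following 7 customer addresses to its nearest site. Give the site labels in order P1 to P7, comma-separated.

P1 → W (d²=344.65)
P2 → W (d²=578.50)
P3 → U (d²=180.64)
P4 → A (d²=257.22)
P5 → B (d²=43.94)
P6 → W (d²=445.57)
P7 → B (d²=123.57)

W, W, U, A, B, W, B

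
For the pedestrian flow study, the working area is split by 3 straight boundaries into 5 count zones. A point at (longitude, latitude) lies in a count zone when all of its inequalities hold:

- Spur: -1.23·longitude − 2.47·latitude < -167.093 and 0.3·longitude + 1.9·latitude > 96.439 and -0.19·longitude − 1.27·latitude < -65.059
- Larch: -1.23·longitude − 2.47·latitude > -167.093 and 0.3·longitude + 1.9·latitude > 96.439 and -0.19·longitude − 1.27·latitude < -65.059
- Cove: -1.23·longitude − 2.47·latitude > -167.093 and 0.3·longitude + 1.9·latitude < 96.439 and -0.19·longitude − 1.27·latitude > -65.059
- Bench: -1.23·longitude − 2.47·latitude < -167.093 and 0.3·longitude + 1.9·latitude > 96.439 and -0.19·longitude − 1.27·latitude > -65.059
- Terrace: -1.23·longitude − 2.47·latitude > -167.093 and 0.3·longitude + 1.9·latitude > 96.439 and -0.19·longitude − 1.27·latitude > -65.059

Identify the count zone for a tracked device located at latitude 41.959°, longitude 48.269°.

-1.23·48.269 − 2.47·41.959 = -163.010, which is > -167.093
0.3·48.269 + 1.9·41.959 = 94.203, which is < 96.439
-0.19·48.269 − 1.27·41.959 = -62.459, which is > -65.059
This sign pattern matches Cove.

Cove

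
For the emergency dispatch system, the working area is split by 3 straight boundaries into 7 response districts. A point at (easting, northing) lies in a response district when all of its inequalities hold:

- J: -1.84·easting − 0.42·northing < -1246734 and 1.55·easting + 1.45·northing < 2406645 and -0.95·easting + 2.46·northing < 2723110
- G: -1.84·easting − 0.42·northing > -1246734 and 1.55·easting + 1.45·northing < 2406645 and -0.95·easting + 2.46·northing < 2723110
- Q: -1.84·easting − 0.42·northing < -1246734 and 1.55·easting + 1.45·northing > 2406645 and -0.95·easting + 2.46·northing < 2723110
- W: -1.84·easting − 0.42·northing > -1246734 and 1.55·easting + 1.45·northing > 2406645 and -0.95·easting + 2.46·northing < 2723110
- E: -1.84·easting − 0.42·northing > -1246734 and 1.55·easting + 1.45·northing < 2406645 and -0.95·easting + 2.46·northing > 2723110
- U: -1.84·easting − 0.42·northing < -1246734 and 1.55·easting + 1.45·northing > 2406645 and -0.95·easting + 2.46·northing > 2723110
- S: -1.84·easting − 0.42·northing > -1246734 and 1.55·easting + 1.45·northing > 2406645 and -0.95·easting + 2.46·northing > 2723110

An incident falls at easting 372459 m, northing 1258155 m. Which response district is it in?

E

-1.84·372459 − 0.42·1258155 = -1213749.660, which is > -1246734
1.55·372459 + 1.45·1258155 = 2401636.200, which is < 2406645
-0.95·372459 + 2.46·1258155 = 2741225.250, which is > 2723110
This sign pattern matches E.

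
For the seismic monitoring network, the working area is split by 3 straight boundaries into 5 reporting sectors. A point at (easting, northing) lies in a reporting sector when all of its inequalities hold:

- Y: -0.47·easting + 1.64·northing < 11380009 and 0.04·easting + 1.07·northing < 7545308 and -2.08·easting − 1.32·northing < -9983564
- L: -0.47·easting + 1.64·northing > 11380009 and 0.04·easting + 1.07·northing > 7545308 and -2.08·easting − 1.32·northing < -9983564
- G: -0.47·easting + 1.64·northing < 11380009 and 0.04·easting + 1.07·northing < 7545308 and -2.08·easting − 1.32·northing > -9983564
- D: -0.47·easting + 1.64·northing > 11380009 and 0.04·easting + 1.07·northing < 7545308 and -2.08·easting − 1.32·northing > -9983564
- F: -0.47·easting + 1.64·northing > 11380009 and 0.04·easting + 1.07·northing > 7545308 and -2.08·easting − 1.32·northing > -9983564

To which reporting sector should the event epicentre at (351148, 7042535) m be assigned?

L

-0.47·351148 + 1.64·7042535 = 11384717.840, which is > 11380009
0.04·351148 + 1.07·7042535 = 7549558.370, which is > 7545308
-2.08·351148 − 1.32·7042535 = -10026534.040, which is < -9983564
This sign pattern matches L.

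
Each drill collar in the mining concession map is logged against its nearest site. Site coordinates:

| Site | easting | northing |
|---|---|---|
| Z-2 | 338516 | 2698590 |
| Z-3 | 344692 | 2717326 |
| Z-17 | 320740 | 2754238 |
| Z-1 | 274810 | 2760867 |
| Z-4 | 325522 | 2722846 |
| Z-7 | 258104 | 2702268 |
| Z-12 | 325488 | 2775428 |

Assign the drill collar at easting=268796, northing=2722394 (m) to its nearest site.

Z-7

Squared distances to each site:
Z-2: 5427508816.000; Z-3: 5785887440.000; Z-17: 3712219472.000; Z-1: 1516339925.000; Z-4: 3218043380.000; Z-7: 519374740.000; Z-12: 6026588020.000.
Minimum at Z-7.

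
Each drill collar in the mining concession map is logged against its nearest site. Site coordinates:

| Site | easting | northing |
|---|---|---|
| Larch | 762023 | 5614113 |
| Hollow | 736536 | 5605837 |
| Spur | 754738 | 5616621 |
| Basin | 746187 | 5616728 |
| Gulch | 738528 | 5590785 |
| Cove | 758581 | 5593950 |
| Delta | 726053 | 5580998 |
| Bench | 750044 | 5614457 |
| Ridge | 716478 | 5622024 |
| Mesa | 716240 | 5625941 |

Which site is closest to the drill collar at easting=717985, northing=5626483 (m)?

Squared distances to each site:
Larch: 2092362344.000; Hollow: 770396917.000; Spur: 1448042053.000; Basin: 890512829.000; Gulch: 1696362053.000; Cove: 2706431305.000; Delta: 2133977849.000; Bench: 1172404157.000; Ridge: 22153730.000; Mesa: 3338789.000.
Minimum at Mesa.

Mesa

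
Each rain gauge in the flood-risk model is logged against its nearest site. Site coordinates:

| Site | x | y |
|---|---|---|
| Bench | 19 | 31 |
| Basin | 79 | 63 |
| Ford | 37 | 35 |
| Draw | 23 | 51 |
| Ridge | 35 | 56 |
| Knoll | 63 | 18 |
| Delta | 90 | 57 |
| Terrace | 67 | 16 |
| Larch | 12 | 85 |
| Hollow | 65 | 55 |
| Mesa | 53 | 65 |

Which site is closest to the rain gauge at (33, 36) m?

Ford

Squared distances to each site:
Bench: 221.000; Basin: 2845.000; Ford: 17.000; Draw: 325.000; Ridge: 404.000; Knoll: 1224.000; Delta: 3690.000; Terrace: 1556.000; Larch: 2842.000; Hollow: 1385.000; Mesa: 1241.000.
Minimum at Ford.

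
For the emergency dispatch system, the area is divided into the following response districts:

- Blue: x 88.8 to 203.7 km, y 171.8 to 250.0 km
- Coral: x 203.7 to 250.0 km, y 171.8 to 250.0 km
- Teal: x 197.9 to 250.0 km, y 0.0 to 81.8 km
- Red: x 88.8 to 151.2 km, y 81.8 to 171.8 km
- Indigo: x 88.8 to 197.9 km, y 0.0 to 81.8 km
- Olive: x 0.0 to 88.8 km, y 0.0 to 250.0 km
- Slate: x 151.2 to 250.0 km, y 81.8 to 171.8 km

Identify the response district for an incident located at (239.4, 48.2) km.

The point has x = 239.4 and y = 48.2.
Only Teal satisfies 197.9 ≤ x ≤ 250.0 and 0.0 ≤ y ≤ 81.8.

Teal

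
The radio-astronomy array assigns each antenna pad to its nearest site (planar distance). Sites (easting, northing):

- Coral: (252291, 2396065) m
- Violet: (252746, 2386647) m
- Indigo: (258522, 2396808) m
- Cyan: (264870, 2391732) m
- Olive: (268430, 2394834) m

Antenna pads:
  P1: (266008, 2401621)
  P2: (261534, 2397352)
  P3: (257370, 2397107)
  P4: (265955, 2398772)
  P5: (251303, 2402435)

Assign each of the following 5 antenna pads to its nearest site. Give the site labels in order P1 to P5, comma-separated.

P1 → Olive (d²=51929453.00)
P2 → Indigo (d²=9368080.00)
P3 → Indigo (d²=1416505.00)
P4 → Olive (d²=21633469.00)
P5 → Coral (d²=41553044.00)

Olive, Indigo, Indigo, Olive, Coral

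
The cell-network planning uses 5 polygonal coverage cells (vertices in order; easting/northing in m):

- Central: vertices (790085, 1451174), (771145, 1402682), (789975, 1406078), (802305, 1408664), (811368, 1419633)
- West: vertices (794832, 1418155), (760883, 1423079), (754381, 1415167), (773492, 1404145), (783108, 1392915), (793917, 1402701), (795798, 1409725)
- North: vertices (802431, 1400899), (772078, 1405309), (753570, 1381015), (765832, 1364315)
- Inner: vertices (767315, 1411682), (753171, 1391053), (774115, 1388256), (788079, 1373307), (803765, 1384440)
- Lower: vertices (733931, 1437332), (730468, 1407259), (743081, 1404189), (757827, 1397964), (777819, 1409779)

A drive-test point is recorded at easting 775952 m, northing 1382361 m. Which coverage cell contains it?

Cast a ray rightward from (775952, 1382361). For each polygon, the edges (by vertex number in listed order) whose endpoints lie on opposite sides of northing = 1382361, where each meets that height, and whether that is right or left of the point:
Central: no edge straddles that height → 0 crossings.
West: no edge straddles that height → 0 crossings.
North: 2–3 at easting≈754595.4 (left), 4–1 at easting≈783885.4 (right) → 1 crossing.
Inner: 3–4 at easting≈779621.6 (right), 4–5 at easting≈800835.8 (right) → 2 crossings.
Lower: no edge straddles that height → 0 crossings.
Only North has an odd count, so the point is inside North.

North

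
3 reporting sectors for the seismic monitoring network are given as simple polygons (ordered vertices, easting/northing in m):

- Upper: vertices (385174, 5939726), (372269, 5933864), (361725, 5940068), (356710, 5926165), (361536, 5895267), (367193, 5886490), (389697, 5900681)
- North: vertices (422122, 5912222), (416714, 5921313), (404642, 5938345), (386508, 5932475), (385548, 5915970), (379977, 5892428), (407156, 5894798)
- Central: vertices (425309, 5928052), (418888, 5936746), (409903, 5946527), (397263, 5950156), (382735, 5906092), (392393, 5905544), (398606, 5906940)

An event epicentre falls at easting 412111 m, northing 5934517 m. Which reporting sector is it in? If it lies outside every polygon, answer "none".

Cast a ray rightward from (412111, 5934517). For each polygon, the edges (by vertex number in listed order) whose endpoints lie on opposite sides of northing = 5934517, where each meets that height, and whether that is right or left of the point:
Upper: 1–2 at easting≈373706.6 (left), 2–3 at easting≈371159.2 (left), 3–4 at easting≈359722.7 (left), 7–1 at easting≈385777.4 (left) → 0 crossings.
North: 2–3 at easting≈407355.2 (left), 3–4 at easting≈392816.3 (left) → 0 crossings.
Central: 1–2 at easting≈420534.2 (right), 4–5 at easting≈392106.8 (left) → 1 crossing.
Only Central has an odd count, so the point is inside Central.

Central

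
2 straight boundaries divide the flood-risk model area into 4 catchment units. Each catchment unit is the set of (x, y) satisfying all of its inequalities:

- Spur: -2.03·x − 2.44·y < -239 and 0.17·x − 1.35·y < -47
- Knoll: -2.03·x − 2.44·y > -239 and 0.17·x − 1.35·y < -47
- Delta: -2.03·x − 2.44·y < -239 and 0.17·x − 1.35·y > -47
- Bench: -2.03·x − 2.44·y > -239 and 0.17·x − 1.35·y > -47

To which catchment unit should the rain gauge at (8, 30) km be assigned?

Bench

-2.03·8 − 2.44·30 = -89.440, which is > -239
0.17·8 − 1.35·30 = -39.140, which is > -47
This sign pattern matches Bench.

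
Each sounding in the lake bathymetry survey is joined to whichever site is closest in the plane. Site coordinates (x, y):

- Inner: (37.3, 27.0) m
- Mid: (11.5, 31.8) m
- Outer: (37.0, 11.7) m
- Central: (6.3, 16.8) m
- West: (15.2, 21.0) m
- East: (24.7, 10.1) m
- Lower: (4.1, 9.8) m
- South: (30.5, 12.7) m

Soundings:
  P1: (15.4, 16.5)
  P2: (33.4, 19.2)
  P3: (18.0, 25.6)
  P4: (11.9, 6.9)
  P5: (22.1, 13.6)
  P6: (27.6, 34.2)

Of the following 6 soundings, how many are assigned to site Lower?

1

P1 → West
P2 → South
P3 → West
P4 → Lower
P5 → East
P6 → Inner
1 of the 6 goes to Lower.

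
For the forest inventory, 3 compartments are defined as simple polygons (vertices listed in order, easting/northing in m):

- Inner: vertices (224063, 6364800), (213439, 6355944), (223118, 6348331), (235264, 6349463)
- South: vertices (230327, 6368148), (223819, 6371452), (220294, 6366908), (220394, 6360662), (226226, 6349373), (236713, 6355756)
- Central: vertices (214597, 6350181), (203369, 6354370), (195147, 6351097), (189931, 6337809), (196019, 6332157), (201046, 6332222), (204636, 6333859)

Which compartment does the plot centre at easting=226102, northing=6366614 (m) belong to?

South

Cast a ray rightward from (226102, 6366614). For each polygon, the edges (by vertex number in listed order) whose endpoints lie on opposite sides of northing = 6366614, where each meets that height, and whether that is right or left of the point:
Inner: no edge straddles that height → 0 crossings.
South: 3–4 at easting≈220298.7 (left), 6–1 at easting≈231117.5 (right) → 1 crossing.
Central: no edge straddles that height → 0 crossings.
Only South has an odd count, so the point is inside South.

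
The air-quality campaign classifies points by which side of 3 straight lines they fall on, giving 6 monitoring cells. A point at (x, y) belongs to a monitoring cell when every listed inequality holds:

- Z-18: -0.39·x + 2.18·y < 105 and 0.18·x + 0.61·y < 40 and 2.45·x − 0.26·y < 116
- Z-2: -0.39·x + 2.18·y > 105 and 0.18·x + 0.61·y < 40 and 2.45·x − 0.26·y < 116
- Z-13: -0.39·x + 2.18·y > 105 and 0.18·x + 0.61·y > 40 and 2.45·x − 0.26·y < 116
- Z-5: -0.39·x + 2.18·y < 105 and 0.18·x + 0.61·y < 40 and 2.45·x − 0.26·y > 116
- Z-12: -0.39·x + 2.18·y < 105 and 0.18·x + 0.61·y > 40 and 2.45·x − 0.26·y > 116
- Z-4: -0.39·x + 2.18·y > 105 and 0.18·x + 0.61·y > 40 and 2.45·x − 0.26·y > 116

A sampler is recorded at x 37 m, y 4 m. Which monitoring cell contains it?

Z-18

-0.39·37 + 2.18·4 = -5.710, which is < 105
0.18·37 + 0.61·4 = 9.100, which is < 40
2.45·37 − 0.26·4 = 89.610, which is < 116
This sign pattern matches Z-18.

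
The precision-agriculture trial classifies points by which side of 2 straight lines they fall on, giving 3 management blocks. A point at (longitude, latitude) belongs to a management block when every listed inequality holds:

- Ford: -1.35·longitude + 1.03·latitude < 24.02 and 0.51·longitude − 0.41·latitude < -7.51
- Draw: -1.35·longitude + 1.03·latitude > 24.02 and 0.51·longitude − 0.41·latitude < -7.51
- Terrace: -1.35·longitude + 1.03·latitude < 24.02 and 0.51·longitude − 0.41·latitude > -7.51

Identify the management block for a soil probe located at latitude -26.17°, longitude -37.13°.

-1.35·-37.13 + 1.03·-26.17 = 23.170, which is < 24.02
0.51·-37.13 − 0.41·-26.17 = -8.207, which is < -7.51
This sign pattern matches Ford.

Ford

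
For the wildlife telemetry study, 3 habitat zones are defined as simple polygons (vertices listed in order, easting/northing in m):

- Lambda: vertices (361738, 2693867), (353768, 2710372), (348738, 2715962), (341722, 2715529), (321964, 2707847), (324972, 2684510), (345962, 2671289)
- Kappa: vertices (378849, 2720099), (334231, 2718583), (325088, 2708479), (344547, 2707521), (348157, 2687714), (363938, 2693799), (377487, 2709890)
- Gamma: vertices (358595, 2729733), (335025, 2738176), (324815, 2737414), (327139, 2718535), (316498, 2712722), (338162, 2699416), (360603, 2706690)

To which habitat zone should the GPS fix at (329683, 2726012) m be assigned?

Cast a ray rightward from (329683, 2726012). For each polygon, the edges (by vertex number in listed order) whose endpoints lie on opposite sides of northing = 2726012, where each meets that height, and whether that is right or left of the point:
Lambda: no edge straddles that height → 0 crossings.
Kappa: no edge straddles that height → 0 crossings.
Gamma: 3–4 at easting≈326218.6 (left), 7–1 at easting≈358919.3 (right) → 1 crossing.
Only Gamma has an odd count, so the point is inside Gamma.

Gamma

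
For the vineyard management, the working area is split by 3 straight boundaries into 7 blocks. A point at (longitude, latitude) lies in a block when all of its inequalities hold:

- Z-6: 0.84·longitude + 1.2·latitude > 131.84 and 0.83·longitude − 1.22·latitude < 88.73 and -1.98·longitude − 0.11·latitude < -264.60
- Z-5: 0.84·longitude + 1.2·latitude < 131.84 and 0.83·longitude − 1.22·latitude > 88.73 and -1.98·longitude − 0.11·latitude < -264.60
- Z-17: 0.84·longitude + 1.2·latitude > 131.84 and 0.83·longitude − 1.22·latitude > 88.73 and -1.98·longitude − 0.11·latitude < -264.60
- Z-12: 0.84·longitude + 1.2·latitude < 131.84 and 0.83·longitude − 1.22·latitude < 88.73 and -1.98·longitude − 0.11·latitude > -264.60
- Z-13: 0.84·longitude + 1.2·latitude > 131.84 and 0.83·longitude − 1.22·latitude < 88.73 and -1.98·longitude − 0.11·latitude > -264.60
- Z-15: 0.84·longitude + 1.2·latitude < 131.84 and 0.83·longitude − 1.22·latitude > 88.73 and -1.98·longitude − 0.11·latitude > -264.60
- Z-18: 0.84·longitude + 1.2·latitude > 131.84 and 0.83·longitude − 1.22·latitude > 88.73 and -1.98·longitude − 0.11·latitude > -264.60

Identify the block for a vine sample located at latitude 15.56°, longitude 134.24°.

Z-5

0.84·134.24 + 1.2·15.56 = 131.434, which is < 131.84
0.83·134.24 − 1.22·15.56 = 92.436, which is > 88.73
-1.98·134.24 − 0.11·15.56 = -267.507, which is < -264.60
This sign pattern matches Z-5.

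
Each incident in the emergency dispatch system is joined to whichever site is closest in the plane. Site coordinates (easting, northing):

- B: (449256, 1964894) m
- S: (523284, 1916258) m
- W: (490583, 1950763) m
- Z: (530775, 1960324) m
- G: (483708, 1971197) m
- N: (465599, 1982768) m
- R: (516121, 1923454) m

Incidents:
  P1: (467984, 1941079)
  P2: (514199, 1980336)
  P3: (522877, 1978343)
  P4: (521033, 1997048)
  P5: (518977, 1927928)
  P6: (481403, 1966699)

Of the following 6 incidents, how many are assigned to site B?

0

P1 → W
P2 → Z
P3 → Z
P4 → Z
P5 → R
P6 → G
0 of the 6 go to B.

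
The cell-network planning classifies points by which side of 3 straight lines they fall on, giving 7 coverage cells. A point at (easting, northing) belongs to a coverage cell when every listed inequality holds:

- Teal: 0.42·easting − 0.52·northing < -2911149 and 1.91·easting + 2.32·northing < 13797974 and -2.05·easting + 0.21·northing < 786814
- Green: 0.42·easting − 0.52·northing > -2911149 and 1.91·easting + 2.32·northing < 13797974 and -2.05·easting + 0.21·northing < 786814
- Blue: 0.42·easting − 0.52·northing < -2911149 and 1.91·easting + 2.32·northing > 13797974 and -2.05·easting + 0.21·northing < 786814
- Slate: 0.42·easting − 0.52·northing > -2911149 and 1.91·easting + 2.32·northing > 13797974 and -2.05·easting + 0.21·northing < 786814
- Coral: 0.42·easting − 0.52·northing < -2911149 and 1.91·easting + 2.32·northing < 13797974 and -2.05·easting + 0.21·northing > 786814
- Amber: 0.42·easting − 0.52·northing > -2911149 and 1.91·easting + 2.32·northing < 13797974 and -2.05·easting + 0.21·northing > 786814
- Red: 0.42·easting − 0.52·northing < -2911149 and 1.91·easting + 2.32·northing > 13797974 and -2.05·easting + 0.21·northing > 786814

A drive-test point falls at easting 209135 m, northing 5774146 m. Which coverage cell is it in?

Teal

0.42·209135 − 0.52·5774146 = -2914719.220, which is < -2911149
1.91·209135 + 2.32·5774146 = 13795466.570, which is < 13797974
-2.05·209135 + 0.21·5774146 = 783843.910, which is < 786814
This sign pattern matches Teal.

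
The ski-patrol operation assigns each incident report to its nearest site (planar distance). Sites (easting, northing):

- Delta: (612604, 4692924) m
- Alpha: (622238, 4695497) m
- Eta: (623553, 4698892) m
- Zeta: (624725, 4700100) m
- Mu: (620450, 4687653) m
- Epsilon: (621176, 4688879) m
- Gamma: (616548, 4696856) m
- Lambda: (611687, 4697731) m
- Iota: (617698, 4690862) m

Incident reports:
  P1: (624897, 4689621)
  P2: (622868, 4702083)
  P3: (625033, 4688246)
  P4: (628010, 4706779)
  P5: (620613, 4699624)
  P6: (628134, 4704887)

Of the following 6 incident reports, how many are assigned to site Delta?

P1 → Epsilon
P2 → Zeta
P3 → Epsilon
P4 → Zeta
P5 → Eta
P6 → Zeta
0 of the 6 go to Delta.

0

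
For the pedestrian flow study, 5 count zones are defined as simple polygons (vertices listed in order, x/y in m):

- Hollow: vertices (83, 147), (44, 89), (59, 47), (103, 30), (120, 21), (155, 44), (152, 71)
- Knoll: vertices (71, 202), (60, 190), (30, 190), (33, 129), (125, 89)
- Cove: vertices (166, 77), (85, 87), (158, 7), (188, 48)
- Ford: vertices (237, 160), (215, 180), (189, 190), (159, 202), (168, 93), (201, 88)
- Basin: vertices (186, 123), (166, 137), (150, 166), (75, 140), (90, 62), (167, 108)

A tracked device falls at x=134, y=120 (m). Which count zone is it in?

Cast a ray rightward from (134, 120). For each polygon, the edges (by vertex number in listed order) whose endpoints lie on opposite sides of y = 120, where each meets that height, and whether that is right or left of the point:
Hollow: 1–2 at x≈64.8 (left), 7–1 at x≈107.5 (left) → 0 crossings.
Knoll: 4–5 at x≈53.7 (left), 5–1 at x≈110.2 (left) → 0 crossings.
Cove: no edge straddles that height → 0 crossings.
Ford: 4–5 at x≈165.8 (right), 6–1 at x≈217.0 (right) → 2 crossings.
Basin: 4–5 at x≈78.8 (left), 6–1 at x≈182.2 (right) → 1 crossing.
Only Basin has an odd count, so the point is inside Basin.

Basin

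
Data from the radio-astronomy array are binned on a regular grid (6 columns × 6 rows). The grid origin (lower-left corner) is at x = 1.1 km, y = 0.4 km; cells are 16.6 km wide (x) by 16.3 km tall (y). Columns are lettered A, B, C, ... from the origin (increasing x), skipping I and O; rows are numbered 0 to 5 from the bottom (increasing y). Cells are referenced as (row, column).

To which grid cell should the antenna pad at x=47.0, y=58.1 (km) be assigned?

Column index: ⌊(47.0 − 1.1) / 16.6⌋ = ⌊2.765⌋ = 2 → column C
Row offset from origin: ⌊(58.1 − 0.4) / 16.3⌋ = ⌊3.540⌋ = 3 → row 3

(3, C)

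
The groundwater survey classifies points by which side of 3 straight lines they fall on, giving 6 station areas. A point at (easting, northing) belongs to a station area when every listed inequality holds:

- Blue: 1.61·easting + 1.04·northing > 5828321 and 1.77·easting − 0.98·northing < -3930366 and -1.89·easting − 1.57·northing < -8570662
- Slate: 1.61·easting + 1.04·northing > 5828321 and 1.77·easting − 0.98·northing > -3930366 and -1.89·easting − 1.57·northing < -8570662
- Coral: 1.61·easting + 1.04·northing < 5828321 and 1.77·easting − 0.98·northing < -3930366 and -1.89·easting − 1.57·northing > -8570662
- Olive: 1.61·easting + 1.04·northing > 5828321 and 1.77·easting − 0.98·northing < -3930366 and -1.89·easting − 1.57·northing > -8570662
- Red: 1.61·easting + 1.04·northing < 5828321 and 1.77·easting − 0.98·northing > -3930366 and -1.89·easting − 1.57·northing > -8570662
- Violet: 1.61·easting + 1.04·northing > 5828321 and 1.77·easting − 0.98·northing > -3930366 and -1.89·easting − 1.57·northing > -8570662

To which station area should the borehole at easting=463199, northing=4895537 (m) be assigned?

1.61·463199 + 1.04·4895537 = 5837108.870, which is > 5828321
1.77·463199 − 0.98·4895537 = -3977764.030, which is < -3930366
-1.89·463199 − 1.57·4895537 = -8561439.200, which is > -8570662
This sign pattern matches Olive.

Olive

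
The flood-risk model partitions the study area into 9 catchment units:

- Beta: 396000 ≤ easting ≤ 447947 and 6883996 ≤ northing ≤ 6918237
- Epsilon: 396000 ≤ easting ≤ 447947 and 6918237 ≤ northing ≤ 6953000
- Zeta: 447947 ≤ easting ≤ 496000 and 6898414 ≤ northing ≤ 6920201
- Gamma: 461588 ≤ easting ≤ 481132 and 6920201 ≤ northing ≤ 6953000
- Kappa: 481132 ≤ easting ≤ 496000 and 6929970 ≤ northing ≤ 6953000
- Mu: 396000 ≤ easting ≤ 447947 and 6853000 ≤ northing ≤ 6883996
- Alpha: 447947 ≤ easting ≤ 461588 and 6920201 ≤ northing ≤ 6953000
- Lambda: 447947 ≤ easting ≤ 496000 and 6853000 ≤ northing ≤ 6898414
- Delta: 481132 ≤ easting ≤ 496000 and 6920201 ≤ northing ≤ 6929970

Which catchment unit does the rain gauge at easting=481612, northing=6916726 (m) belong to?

The point has easting = 481612 and northing = 6916726.
Only Zeta satisfies 447947 ≤ easting ≤ 496000 and 6898414 ≤ northing ≤ 6920201.

Zeta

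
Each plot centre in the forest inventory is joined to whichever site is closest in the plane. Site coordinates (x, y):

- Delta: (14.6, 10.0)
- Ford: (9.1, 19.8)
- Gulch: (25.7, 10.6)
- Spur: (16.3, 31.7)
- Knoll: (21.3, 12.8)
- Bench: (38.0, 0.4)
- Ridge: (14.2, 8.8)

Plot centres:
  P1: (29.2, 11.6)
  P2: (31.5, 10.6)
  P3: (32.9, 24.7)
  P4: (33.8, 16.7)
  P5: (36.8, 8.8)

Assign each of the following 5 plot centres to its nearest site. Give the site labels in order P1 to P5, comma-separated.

P1 → Gulch (d²=13.25)
P2 → Gulch (d²=33.64)
P3 → Gulch (d²=250.65)
P4 → Gulch (d²=102.82)
P5 → Bench (d²=72.00)

Gulch, Gulch, Gulch, Gulch, Bench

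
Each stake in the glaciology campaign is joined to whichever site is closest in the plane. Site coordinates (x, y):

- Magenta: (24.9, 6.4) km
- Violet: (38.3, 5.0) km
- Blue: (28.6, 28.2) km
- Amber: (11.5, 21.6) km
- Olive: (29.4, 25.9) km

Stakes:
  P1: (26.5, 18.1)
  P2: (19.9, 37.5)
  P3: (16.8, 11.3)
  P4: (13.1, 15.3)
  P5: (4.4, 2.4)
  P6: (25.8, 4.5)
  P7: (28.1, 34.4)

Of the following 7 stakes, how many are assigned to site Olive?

P1 → Olive
P2 → Blue
P3 → Magenta
P4 → Amber
P5 → Amber
P6 → Magenta
P7 → Blue
1 of the 7 goes to Olive.

1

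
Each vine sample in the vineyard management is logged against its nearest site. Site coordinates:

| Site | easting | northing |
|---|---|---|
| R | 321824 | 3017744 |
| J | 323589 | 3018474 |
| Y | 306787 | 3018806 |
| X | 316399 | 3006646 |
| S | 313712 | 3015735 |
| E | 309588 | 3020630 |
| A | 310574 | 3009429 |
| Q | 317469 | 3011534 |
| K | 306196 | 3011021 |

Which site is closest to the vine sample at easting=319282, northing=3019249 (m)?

Squared distances to each site:
R: 8726789.000; J: 19150874.000; Y: 156321274.000; X: 167147298.000; S: 43373096.000; E: 95880797.000; A: 172261664.000; Q: 62808194.000; K: 238943380.000.
Minimum at R.

R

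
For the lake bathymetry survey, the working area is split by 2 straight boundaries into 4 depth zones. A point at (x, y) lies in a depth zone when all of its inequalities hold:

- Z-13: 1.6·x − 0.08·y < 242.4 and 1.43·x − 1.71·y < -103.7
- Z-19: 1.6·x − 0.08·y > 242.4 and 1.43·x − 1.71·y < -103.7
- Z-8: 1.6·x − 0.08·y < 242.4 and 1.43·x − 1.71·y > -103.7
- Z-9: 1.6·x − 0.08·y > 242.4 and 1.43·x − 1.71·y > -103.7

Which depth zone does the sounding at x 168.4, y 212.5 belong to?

Z-19

1.6·168.4 − 0.08·212.5 = 252.440, which is > 242.4
1.43·168.4 − 1.71·212.5 = -122.563, which is < -103.7
This sign pattern matches Z-19.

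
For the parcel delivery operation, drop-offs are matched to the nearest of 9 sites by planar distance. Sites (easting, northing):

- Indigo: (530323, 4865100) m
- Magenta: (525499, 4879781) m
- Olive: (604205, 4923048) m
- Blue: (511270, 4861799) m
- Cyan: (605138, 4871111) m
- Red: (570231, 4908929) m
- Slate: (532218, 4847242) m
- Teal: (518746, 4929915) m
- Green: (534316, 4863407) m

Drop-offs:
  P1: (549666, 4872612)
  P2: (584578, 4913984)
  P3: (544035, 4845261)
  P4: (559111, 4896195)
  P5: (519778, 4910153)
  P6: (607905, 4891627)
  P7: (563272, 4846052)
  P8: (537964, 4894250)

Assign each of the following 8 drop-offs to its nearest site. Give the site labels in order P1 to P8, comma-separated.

P1 → Green (d²=320354525.00)
P2 → Red (d²=231389434.00)
P3 → Slate (d²=143565850.00)
P4 → Red (d²=285809156.00)
P5 → Teal (d²=391601668.00)
P6 → Cyan (d²=428562545.00)
P7 → Slate (d²=965767016.00)
P8 → Magenta (d²=364728186.00)

Green, Red, Slate, Red, Teal, Cyan, Slate, Magenta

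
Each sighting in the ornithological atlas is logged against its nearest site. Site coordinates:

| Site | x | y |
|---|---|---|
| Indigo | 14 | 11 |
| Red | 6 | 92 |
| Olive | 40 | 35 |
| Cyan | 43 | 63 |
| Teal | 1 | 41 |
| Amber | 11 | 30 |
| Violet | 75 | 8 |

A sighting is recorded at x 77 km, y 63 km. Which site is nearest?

Cyan

Squared distances to each site:
Indigo: 6673.000; Red: 5882.000; Olive: 2153.000; Cyan: 1156.000; Teal: 6260.000; Amber: 5445.000; Violet: 3029.000.
Minimum at Cyan.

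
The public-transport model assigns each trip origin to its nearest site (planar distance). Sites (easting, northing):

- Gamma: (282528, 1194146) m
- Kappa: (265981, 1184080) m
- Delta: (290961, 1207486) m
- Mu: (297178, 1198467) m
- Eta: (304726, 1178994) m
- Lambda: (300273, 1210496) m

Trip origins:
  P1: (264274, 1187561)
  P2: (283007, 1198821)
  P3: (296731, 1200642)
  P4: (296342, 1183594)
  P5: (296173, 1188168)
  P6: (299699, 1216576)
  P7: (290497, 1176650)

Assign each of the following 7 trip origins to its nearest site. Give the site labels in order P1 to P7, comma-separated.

P1 → Kappa (d²=15031210.00)
P2 → Gamma (d²=22085066.00)
P3 → Mu (d²=4930434.00)
P4 → Eta (d²=91451456.00)
P5 → Mu (d²=107079426.00)
P6 → Lambda (d²=37295876.00)
P7 → Eta (d²=207958777.00)

Kappa, Gamma, Mu, Eta, Mu, Lambda, Eta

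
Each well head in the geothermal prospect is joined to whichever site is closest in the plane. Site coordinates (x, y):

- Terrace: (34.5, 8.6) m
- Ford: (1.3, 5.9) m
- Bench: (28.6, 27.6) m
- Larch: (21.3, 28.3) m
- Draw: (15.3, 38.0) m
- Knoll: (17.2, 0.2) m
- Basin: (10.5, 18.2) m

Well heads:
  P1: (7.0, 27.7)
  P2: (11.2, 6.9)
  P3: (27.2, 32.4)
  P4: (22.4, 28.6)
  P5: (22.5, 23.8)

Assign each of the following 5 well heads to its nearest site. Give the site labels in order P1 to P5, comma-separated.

Basin, Knoll, Bench, Larch, Larch

P1 → Basin (d²=102.50)
P2 → Knoll (d²=80.89)
P3 → Bench (d²=25.00)
P4 → Larch (d²=1.30)
P5 → Larch (d²=21.69)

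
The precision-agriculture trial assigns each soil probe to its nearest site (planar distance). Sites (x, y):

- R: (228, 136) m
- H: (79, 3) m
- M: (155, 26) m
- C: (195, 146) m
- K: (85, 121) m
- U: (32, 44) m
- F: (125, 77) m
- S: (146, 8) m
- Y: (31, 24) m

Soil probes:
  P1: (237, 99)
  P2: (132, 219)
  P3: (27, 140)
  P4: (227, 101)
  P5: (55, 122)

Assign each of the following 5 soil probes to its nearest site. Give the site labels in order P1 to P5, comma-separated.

R, C, K, R, K

P1 → R (d²=1450.00)
P2 → C (d²=9298.00)
P3 → K (d²=3725.00)
P4 → R (d²=1226.00)
P5 → K (d²=901.00)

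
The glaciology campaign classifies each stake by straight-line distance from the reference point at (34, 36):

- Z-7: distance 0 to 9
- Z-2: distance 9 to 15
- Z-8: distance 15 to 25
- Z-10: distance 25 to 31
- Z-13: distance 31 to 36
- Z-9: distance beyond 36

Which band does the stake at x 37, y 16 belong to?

Z-8

Distance = √((37−34)² + (16−36)²) = √(9.000 + 400.000) = 20.224.
15 ≤ 20.224 < 25 → Z-8.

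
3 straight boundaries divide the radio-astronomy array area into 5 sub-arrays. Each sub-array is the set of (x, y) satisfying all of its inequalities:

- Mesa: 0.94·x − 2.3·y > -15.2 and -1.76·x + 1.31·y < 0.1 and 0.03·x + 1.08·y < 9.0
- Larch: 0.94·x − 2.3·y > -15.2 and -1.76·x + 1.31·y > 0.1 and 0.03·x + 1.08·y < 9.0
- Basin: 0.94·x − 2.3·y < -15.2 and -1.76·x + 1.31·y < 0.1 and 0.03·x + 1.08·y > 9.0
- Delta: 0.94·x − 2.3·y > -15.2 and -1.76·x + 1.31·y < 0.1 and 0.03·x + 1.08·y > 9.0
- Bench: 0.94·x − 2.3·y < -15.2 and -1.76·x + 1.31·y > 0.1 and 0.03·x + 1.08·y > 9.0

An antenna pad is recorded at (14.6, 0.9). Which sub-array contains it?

0.94·14.6 − 2.3·0.9 = 11.654, which is > -15.2
-1.76·14.6 + 1.31·0.9 = -24.517, which is < 0.1
0.03·14.6 + 1.08·0.9 = 1.410, which is < 9.0
This sign pattern matches Mesa.

Mesa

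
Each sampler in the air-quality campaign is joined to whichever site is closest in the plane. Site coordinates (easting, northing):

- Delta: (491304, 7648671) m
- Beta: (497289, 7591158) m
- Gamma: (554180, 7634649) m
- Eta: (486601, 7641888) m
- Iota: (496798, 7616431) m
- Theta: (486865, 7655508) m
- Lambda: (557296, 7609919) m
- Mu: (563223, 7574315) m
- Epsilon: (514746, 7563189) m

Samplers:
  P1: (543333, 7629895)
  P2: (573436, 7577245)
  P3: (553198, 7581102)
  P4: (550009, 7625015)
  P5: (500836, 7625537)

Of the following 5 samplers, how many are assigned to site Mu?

P1 → Gamma
P2 → Mu
P3 → Mu
P4 → Gamma
P5 → Iota
2 of the 5 go to Mu.

2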